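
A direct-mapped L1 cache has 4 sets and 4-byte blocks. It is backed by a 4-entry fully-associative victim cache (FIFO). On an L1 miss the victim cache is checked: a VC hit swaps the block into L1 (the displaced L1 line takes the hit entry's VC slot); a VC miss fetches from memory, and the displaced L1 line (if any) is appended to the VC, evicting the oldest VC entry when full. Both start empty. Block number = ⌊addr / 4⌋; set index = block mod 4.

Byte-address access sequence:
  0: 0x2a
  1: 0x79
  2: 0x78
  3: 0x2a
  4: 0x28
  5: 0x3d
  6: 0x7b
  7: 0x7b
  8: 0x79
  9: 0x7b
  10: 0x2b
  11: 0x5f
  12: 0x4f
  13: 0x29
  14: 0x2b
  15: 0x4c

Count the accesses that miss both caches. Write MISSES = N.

#0 0x2a→b10/s2 MISS; vc=[]
#1 0x79→b30/s2 MISS; vc=[10]
#2 0x78→b30/s2 L1-HIT; vc=[10]
#3 0x2a→b10/s2 VC-HIT; vc=[30]
#4 0x28→b10/s2 L1-HIT; vc=[30]
#5 0x3d→b15/s3 MISS; vc=[30]
#6 0x7b→b30/s2 VC-HIT; vc=[10]
#7 0x7b→b30/s2 L1-HIT; vc=[10]
#8 0x79→b30/s2 L1-HIT; vc=[10]
#9 0x7b→b30/s2 L1-HIT; vc=[10]
#10 0x2b→b10/s2 VC-HIT; vc=[30]
#11 0x5f→b23/s3 MISS; vc=[30,15]
#12 0x4f→b19/s3 MISS; vc=[30,15,23]
#13 0x29→b10/s2 L1-HIT; vc=[30,15,23]
#14 0x2b→b10/s2 L1-HIT; vc=[30,15,23]
#15 0x4c→b19/s3 L1-HIT; vc=[30,15,23]

MISSES = 5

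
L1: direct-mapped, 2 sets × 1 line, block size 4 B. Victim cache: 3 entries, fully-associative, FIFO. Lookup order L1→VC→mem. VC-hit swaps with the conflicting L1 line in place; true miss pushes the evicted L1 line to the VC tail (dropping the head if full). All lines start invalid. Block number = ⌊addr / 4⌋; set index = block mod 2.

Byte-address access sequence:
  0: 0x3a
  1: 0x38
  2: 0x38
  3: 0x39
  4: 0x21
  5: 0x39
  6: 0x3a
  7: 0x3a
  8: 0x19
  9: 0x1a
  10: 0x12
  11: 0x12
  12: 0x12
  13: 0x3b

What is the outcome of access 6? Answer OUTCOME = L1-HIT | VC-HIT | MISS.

#0 0x3a→b14/s0 MISS; vc=[]
#1 0x38→b14/s0 L1-HIT; vc=[]
#2 0x38→b14/s0 L1-HIT; vc=[]
#3 0x39→b14/s0 L1-HIT; vc=[]
#4 0x21→b8/s0 MISS; vc=[14]
#5 0x39→b14/s0 VC-HIT; vc=[8]
#6 0x3a→b14/s0 L1-HIT; vc=[8]
#7 0x3a→b14/s0 L1-HIT; vc=[8]
#8 0x19→b6/s0 MISS; vc=[8,14]
#9 0x1a→b6/s0 L1-HIT; vc=[8,14]
#10 0x12→b4/s0 MISS; vc=[8,14,6]
#11 0x12→b4/s0 L1-HIT; vc=[8,14,6]
#12 0x12→b4/s0 L1-HIT; vc=[8,14,6]
#13 0x3b→b14/s0 VC-HIT; vc=[8,4,6]

OUTCOME = L1-HIT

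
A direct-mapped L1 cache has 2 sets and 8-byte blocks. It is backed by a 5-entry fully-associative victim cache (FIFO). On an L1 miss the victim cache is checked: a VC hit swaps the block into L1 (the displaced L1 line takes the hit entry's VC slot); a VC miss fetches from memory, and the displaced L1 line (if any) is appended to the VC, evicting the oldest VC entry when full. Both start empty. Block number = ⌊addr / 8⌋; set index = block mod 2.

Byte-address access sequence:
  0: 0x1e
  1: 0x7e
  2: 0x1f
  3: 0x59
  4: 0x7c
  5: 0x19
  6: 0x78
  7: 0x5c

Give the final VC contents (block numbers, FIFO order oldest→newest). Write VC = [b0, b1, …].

0: 0x1e (blk 3, set 1) → MISS  vc=[]
1: 0x7e (blk 15, set 1) → MISS  vc=[3]
2: 0x1f (blk 3, set 1) → VC-HIT  vc=[15]
3: 0x59 (blk 11, set 1) → MISS  vc=[15, 3]
4: 0x7c (blk 15, set 1) → VC-HIT  vc=[11, 3]
5: 0x19 (blk 3, set 1) → VC-HIT  vc=[11, 15]
6: 0x78 (blk 15, set 1) → VC-HIT  vc=[11, 3]
7: 0x5c (blk 11, set 1) → VC-HIT  vc=[15, 3]

VC = [15, 3]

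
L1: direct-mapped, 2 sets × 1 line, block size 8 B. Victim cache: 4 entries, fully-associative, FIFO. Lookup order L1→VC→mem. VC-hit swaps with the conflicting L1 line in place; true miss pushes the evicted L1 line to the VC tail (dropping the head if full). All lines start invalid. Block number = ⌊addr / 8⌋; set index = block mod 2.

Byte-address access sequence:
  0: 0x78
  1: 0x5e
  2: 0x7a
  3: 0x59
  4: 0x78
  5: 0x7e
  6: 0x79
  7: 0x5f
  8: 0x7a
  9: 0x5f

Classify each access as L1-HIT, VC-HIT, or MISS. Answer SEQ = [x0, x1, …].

0: 0x78 (blk 15, set 1) → MISS  vc=[]
1: 0x5e (blk 11, set 1) → MISS  vc=[15]
2: 0x7a (blk 15, set 1) → VC-HIT  vc=[11]
3: 0x59 (blk 11, set 1) → VC-HIT  vc=[15]
4: 0x78 (blk 15, set 1) → VC-HIT  vc=[11]
5: 0x7e (blk 15, set 1) → L1-HIT  vc=[11]
6: 0x79 (blk 15, set 1) → L1-HIT  vc=[11]
7: 0x5f (blk 11, set 1) → VC-HIT  vc=[15]
8: 0x7a (blk 15, set 1) → VC-HIT  vc=[11]
9: 0x5f (blk 11, set 1) → VC-HIT  vc=[15]

SEQ = [MISS, MISS, VC-HIT, VC-HIT, VC-HIT, L1-HIT, L1-HIT, VC-HIT, VC-HIT, VC-HIT]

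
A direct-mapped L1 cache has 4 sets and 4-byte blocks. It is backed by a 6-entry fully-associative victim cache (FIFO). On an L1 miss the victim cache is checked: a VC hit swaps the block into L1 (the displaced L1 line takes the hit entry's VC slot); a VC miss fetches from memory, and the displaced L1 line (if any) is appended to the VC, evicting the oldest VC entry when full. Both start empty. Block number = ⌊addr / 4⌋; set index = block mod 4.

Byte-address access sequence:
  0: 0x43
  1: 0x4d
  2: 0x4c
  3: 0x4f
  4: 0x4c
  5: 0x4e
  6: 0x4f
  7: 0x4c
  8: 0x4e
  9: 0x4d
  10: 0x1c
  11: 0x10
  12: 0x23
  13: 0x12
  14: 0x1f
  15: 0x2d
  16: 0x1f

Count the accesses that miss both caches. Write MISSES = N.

#0 0x43→b16/s0 MISS; vc=[]
#1 0x4d→b19/s3 MISS; vc=[]
#2 0x4c→b19/s3 L1-HIT; vc=[]
#3 0x4f→b19/s3 L1-HIT; vc=[]
#4 0x4c→b19/s3 L1-HIT; vc=[]
#5 0x4e→b19/s3 L1-HIT; vc=[]
#6 0x4f→b19/s3 L1-HIT; vc=[]
#7 0x4c→b19/s3 L1-HIT; vc=[]
#8 0x4e→b19/s3 L1-HIT; vc=[]
#9 0x4d→b19/s3 L1-HIT; vc=[]
#10 0x1c→b7/s3 MISS; vc=[19]
#11 0x10→b4/s0 MISS; vc=[19,16]
#12 0x23→b8/s0 MISS; vc=[19,16,4]
#13 0x12→b4/s0 VC-HIT; vc=[19,16,8]
#14 0x1f→b7/s3 L1-HIT; vc=[19,16,8]
#15 0x2d→b11/s3 MISS; vc=[19,16,8,7]
#16 0x1f→b7/s3 VC-HIT; vc=[19,16,8,11]

MISSES = 6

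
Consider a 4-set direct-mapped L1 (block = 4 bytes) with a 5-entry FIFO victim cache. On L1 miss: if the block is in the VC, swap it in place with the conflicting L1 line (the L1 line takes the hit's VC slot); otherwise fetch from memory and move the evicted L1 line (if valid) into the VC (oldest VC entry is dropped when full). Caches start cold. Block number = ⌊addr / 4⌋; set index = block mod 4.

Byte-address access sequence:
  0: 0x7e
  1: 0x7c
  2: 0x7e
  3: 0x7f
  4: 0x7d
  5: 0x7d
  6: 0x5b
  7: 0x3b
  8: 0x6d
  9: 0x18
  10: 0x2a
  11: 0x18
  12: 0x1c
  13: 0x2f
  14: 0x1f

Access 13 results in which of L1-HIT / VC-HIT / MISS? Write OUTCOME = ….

OUTCOME = MISS

0: 0x7e (blk 31, set 3) → MISS  vc=[]
1: 0x7c (blk 31, set 3) → L1-HIT  vc=[]
2: 0x7e (blk 31, set 3) → L1-HIT  vc=[]
3: 0x7f (blk 31, set 3) → L1-HIT  vc=[]
4: 0x7d (blk 31, set 3) → L1-HIT  vc=[]
5: 0x7d (blk 31, set 3) → L1-HIT  vc=[]
6: 0x5b (blk 22, set 2) → MISS  vc=[]
7: 0x3b (blk 14, set 2) → MISS  vc=[22]
8: 0x6d (blk 27, set 3) → MISS  vc=[22, 31]
9: 0x18 (blk 6, set 2) → MISS  vc=[22, 31, 14]
10: 0x2a (blk 10, set 2) → MISS  vc=[22, 31, 14, 6]
11: 0x18 (blk 6, set 2) → VC-HIT  vc=[22, 31, 14, 10]
12: 0x1c (blk 7, set 3) → MISS  vc=[22, 31, 14, 10, 27]
13: 0x2f (blk 11, set 3) → MISS  vc=[31, 14, 10, 27, 7]
14: 0x1f (blk 7, set 3) → VC-HIT  vc=[31, 14, 10, 27, 11]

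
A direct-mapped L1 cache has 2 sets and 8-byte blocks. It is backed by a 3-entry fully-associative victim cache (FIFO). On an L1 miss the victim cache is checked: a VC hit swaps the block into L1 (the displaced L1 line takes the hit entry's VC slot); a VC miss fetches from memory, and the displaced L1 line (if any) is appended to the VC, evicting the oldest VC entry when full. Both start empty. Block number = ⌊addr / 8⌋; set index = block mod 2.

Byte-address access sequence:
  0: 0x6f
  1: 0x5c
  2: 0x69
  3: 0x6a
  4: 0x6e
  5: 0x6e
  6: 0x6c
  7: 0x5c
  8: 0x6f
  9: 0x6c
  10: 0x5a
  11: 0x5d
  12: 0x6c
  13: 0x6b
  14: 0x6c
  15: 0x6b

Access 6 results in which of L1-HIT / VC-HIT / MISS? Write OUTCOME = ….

#0 0x6f→b13/s1 MISS; vc=[]
#1 0x5c→b11/s1 MISS; vc=[13]
#2 0x69→b13/s1 VC-HIT; vc=[11]
#3 0x6a→b13/s1 L1-HIT; vc=[11]
#4 0x6e→b13/s1 L1-HIT; vc=[11]
#5 0x6e→b13/s1 L1-HIT; vc=[11]
#6 0x6c→b13/s1 L1-HIT; vc=[11]
#7 0x5c→b11/s1 VC-HIT; vc=[13]
#8 0x6f→b13/s1 VC-HIT; vc=[11]
#9 0x6c→b13/s1 L1-HIT; vc=[11]
#10 0x5a→b11/s1 VC-HIT; vc=[13]
#11 0x5d→b11/s1 L1-HIT; vc=[13]
#12 0x6c→b13/s1 VC-HIT; vc=[11]
#13 0x6b→b13/s1 L1-HIT; vc=[11]
#14 0x6c→b13/s1 L1-HIT; vc=[11]
#15 0x6b→b13/s1 L1-HIT; vc=[11]

OUTCOME = L1-HIT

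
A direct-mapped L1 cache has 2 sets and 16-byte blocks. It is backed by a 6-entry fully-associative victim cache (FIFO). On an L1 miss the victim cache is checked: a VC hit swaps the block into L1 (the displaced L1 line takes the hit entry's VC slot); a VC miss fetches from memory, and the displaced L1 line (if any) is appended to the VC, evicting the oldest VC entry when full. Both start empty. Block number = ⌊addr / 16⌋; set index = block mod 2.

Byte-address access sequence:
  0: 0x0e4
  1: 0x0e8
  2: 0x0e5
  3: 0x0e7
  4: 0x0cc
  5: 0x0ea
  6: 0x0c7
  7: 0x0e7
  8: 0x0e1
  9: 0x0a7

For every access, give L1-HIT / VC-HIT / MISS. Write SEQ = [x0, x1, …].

#0 0xe4→b14/s0 MISS; vc=[]
#1 0xe8→b14/s0 L1-HIT; vc=[]
#2 0xe5→b14/s0 L1-HIT; vc=[]
#3 0xe7→b14/s0 L1-HIT; vc=[]
#4 0xcc→b12/s0 MISS; vc=[14]
#5 0xea→b14/s0 VC-HIT; vc=[12]
#6 0xc7→b12/s0 VC-HIT; vc=[14]
#7 0xe7→b14/s0 VC-HIT; vc=[12]
#8 0xe1→b14/s0 L1-HIT; vc=[12]
#9 0xa7→b10/s0 MISS; vc=[12,14]

SEQ = [MISS, L1-HIT, L1-HIT, L1-HIT, MISS, VC-HIT, VC-HIT, VC-HIT, L1-HIT, MISS]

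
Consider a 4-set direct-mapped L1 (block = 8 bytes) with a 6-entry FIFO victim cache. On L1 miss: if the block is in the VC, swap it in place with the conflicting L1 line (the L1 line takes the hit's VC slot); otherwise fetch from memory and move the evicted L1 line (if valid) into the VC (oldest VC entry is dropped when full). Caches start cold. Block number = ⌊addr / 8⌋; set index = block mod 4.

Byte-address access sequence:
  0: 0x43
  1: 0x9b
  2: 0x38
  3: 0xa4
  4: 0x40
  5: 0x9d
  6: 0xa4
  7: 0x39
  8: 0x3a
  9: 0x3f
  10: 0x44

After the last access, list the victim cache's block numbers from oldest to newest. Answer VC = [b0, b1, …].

0: 0x43 (blk 8, set 0) → MISS  vc=[]
1: 0x9b (blk 19, set 3) → MISS  vc=[]
2: 0x38 (blk 7, set 3) → MISS  vc=[19]
3: 0xa4 (blk 20, set 0) → MISS  vc=[19, 8]
4: 0x40 (blk 8, set 0) → VC-HIT  vc=[19, 20]
5: 0x9d (blk 19, set 3) → VC-HIT  vc=[7, 20]
6: 0xa4 (blk 20, set 0) → VC-HIT  vc=[7, 8]
7: 0x39 (blk 7, set 3) → VC-HIT  vc=[19, 8]
8: 0x3a (blk 7, set 3) → L1-HIT  vc=[19, 8]
9: 0x3f (blk 7, set 3) → L1-HIT  vc=[19, 8]
10: 0x44 (blk 8, set 0) → VC-HIT  vc=[19, 20]

VC = [19, 20]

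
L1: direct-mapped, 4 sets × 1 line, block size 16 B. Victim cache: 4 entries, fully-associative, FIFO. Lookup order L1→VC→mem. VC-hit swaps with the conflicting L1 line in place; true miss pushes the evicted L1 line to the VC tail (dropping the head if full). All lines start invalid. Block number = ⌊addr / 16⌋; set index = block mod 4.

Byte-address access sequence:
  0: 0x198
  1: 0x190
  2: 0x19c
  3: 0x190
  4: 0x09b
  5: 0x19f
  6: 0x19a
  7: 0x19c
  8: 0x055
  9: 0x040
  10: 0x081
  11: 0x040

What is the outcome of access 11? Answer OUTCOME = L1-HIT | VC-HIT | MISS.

OUTCOME = VC-HIT

  [0] addr=0x198 blk=25 s=1: MISS | VC []
  [1] addr=0x190 blk=25 s=1: L1-HIT | VC []
  [2] addr=0x19c blk=25 s=1: L1-HIT | VC []
  [3] addr=0x190 blk=25 s=1: L1-HIT | VC []
  [4] addr=0x9b blk=9 s=1: MISS | VC [25]
  [5] addr=0x19f blk=25 s=1: VC-HIT | VC [9]
  [6] addr=0x19a blk=25 s=1: L1-HIT | VC [9]
  [7] addr=0x19c blk=25 s=1: L1-HIT | VC [9]
  [8] addr=0x55 blk=5 s=1: MISS | VC [9, 25]
  [9] addr=0x40 blk=4 s=0: MISS | VC [9, 25]
  [10] addr=0x81 blk=8 s=0: MISS | VC [9, 25, 4]
  [11] addr=0x40 blk=4 s=0: VC-HIT | VC [9, 25, 8]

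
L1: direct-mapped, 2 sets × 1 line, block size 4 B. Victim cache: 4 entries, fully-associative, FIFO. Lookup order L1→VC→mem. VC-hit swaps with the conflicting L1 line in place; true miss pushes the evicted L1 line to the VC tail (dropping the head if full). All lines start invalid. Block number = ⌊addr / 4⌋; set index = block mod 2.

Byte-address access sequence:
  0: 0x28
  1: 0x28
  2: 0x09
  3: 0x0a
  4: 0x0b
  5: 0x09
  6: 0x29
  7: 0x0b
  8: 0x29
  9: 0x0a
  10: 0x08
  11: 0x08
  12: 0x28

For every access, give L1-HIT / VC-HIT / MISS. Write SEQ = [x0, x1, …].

SEQ = [MISS, L1-HIT, MISS, L1-HIT, L1-HIT, L1-HIT, VC-HIT, VC-HIT, VC-HIT, VC-HIT, L1-HIT, L1-HIT, VC-HIT]

  [0] addr=0x28 blk=10 s=0: MISS | VC []
  [1] addr=0x28 blk=10 s=0: L1-HIT | VC []
  [2] addr=0x9 blk=2 s=0: MISS | VC [10]
  [3] addr=0xa blk=2 s=0: L1-HIT | VC [10]
  [4] addr=0xb blk=2 s=0: L1-HIT | VC [10]
  [5] addr=0x9 blk=2 s=0: L1-HIT | VC [10]
  [6] addr=0x29 blk=10 s=0: VC-HIT | VC [2]
  [7] addr=0xb blk=2 s=0: VC-HIT | VC [10]
  [8] addr=0x29 blk=10 s=0: VC-HIT | VC [2]
  [9] addr=0xa blk=2 s=0: VC-HIT | VC [10]
  [10] addr=0x8 blk=2 s=0: L1-HIT | VC [10]
  [11] addr=0x8 blk=2 s=0: L1-HIT | VC [10]
  [12] addr=0x28 blk=10 s=0: VC-HIT | VC [2]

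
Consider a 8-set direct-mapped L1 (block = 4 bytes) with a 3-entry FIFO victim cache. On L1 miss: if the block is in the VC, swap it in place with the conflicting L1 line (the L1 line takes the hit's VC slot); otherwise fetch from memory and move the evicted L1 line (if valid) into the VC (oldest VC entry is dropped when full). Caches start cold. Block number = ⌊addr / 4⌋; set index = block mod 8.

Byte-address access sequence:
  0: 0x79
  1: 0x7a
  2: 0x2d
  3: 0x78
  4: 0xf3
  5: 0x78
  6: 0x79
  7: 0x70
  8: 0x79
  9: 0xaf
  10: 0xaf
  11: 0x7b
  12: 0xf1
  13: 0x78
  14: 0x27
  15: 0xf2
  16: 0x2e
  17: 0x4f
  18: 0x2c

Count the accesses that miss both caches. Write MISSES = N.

#0 0x79→b30/s6 MISS; vc=[]
#1 0x7a→b30/s6 L1-HIT; vc=[]
#2 0x2d→b11/s3 MISS; vc=[]
#3 0x78→b30/s6 L1-HIT; vc=[]
#4 0xf3→b60/s4 MISS; vc=[]
#5 0x78→b30/s6 L1-HIT; vc=[]
#6 0x79→b30/s6 L1-HIT; vc=[]
#7 0x70→b28/s4 MISS; vc=[60]
#8 0x79→b30/s6 L1-HIT; vc=[60]
#9 0xaf→b43/s3 MISS; vc=[60,11]
#10 0xaf→b43/s3 L1-HIT; vc=[60,11]
#11 0x7b→b30/s6 L1-HIT; vc=[60,11]
#12 0xf1→b60/s4 VC-HIT; vc=[28,11]
#13 0x78→b30/s6 L1-HIT; vc=[28,11]
#14 0x27→b9/s1 MISS; vc=[28,11]
#15 0xf2→b60/s4 L1-HIT; vc=[28,11]
#16 0x2e→b11/s3 VC-HIT; vc=[28,43]
#17 0x4f→b19/s3 MISS; vc=[28,43,11]
#18 0x2c→b11/s3 VC-HIT; vc=[28,43,19]

MISSES = 7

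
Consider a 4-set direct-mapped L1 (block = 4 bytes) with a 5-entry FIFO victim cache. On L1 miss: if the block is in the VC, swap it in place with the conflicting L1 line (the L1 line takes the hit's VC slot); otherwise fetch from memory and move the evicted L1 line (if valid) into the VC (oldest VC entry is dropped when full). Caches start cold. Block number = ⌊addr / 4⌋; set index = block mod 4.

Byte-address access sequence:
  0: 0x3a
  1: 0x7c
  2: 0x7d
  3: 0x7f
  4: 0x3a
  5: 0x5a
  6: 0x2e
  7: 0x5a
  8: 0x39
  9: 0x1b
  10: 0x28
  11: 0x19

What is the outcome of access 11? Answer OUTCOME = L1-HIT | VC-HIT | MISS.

OUTCOME = VC-HIT

#0 0x3a→b14/s2 MISS; vc=[]
#1 0x7c→b31/s3 MISS; vc=[]
#2 0x7d→b31/s3 L1-HIT; vc=[]
#3 0x7f→b31/s3 L1-HIT; vc=[]
#4 0x3a→b14/s2 L1-HIT; vc=[]
#5 0x5a→b22/s2 MISS; vc=[14]
#6 0x2e→b11/s3 MISS; vc=[14,31]
#7 0x5a→b22/s2 L1-HIT; vc=[14,31]
#8 0x39→b14/s2 VC-HIT; vc=[22,31]
#9 0x1b→b6/s2 MISS; vc=[22,31,14]
#10 0x28→b10/s2 MISS; vc=[22,31,14,6]
#11 0x19→b6/s2 VC-HIT; vc=[22,31,14,10]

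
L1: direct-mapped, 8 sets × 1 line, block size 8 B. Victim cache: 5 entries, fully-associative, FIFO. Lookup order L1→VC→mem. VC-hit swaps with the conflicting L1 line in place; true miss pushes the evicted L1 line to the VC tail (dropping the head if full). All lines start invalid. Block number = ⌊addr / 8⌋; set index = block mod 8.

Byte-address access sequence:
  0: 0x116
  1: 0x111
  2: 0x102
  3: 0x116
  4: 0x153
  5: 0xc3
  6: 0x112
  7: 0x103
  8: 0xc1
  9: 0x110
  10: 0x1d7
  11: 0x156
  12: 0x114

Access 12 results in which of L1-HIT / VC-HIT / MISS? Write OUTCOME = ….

OUTCOME = VC-HIT

  [0] addr=0x116 blk=34 s=2: MISS | VC []
  [1] addr=0x111 blk=34 s=2: L1-HIT | VC []
  [2] addr=0x102 blk=32 s=0: MISS | VC []
  [3] addr=0x116 blk=34 s=2: L1-HIT | VC []
  [4] addr=0x153 blk=42 s=2: MISS | VC [34]
  [5] addr=0xc3 blk=24 s=0: MISS | VC [34, 32]
  [6] addr=0x112 blk=34 s=2: VC-HIT | VC [42, 32]
  [7] addr=0x103 blk=32 s=0: VC-HIT | VC [42, 24]
  [8] addr=0xc1 blk=24 s=0: VC-HIT | VC [42, 32]
  [9] addr=0x110 blk=34 s=2: L1-HIT | VC [42, 32]
  [10] addr=0x1d7 blk=58 s=2: MISS | VC [42, 32, 34]
  [11] addr=0x156 blk=42 s=2: VC-HIT | VC [58, 32, 34]
  [12] addr=0x114 blk=34 s=2: VC-HIT | VC [58, 32, 42]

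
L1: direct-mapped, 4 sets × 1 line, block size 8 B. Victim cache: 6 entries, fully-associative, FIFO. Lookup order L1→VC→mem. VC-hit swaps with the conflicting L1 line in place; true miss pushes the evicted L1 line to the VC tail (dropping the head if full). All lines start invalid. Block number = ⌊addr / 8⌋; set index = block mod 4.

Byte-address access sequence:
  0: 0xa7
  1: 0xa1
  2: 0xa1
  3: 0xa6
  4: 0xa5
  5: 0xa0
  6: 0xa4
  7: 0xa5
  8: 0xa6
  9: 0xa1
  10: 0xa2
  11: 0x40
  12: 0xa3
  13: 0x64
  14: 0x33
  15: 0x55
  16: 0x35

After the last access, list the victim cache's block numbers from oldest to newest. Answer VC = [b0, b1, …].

  [0] addr=0xa7 blk=20 s=0: MISS | VC []
  [1] addr=0xa1 blk=20 s=0: L1-HIT | VC []
  [2] addr=0xa1 blk=20 s=0: L1-HIT | VC []
  [3] addr=0xa6 blk=20 s=0: L1-HIT | VC []
  [4] addr=0xa5 blk=20 s=0: L1-HIT | VC []
  [5] addr=0xa0 blk=20 s=0: L1-HIT | VC []
  [6] addr=0xa4 blk=20 s=0: L1-HIT | VC []
  [7] addr=0xa5 blk=20 s=0: L1-HIT | VC []
  [8] addr=0xa6 blk=20 s=0: L1-HIT | VC []
  [9] addr=0xa1 blk=20 s=0: L1-HIT | VC []
  [10] addr=0xa2 blk=20 s=0: L1-HIT | VC []
  [11] addr=0x40 blk=8 s=0: MISS | VC [20]
  [12] addr=0xa3 blk=20 s=0: VC-HIT | VC [8]
  [13] addr=0x64 blk=12 s=0: MISS | VC [8, 20]
  [14] addr=0x33 blk=6 s=2: MISS | VC [8, 20]
  [15] addr=0x55 blk=10 s=2: MISS | VC [8, 20, 6]
  [16] addr=0x35 blk=6 s=2: VC-HIT | VC [8, 20, 10]

VC = [8, 20, 10]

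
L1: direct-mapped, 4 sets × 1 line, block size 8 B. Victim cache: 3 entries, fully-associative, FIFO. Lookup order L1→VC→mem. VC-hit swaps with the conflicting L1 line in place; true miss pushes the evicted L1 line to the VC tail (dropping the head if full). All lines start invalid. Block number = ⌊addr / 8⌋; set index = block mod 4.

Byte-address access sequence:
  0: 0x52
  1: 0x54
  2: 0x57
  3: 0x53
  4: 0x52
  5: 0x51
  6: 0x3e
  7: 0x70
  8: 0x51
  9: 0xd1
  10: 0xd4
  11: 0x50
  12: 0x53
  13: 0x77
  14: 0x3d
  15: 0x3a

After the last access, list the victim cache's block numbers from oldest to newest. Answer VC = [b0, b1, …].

VC = [10, 26]

#0 0x52→b10/s2 MISS; vc=[]
#1 0x54→b10/s2 L1-HIT; vc=[]
#2 0x57→b10/s2 L1-HIT; vc=[]
#3 0x53→b10/s2 L1-HIT; vc=[]
#4 0x52→b10/s2 L1-HIT; vc=[]
#5 0x51→b10/s2 L1-HIT; vc=[]
#6 0x3e→b7/s3 MISS; vc=[]
#7 0x70→b14/s2 MISS; vc=[10]
#8 0x51→b10/s2 VC-HIT; vc=[14]
#9 0xd1→b26/s2 MISS; vc=[14,10]
#10 0xd4→b26/s2 L1-HIT; vc=[14,10]
#11 0x50→b10/s2 VC-HIT; vc=[14,26]
#12 0x53→b10/s2 L1-HIT; vc=[14,26]
#13 0x77→b14/s2 VC-HIT; vc=[10,26]
#14 0x3d→b7/s3 L1-HIT; vc=[10,26]
#15 0x3a→b7/s3 L1-HIT; vc=[10,26]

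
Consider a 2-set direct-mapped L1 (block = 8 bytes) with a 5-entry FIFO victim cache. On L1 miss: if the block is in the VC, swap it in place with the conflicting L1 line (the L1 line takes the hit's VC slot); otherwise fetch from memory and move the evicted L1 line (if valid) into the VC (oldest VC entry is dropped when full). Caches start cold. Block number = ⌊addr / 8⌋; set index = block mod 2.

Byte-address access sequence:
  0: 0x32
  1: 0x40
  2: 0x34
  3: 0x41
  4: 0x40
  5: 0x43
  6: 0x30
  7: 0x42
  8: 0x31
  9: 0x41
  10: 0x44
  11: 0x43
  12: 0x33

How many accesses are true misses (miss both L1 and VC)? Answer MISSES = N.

  [0] addr=0x32 blk=6 s=0: MISS | VC []
  [1] addr=0x40 blk=8 s=0: MISS | VC [6]
  [2] addr=0x34 blk=6 s=0: VC-HIT | VC [8]
  [3] addr=0x41 blk=8 s=0: VC-HIT | VC [6]
  [4] addr=0x40 blk=8 s=0: L1-HIT | VC [6]
  [5] addr=0x43 blk=8 s=0: L1-HIT | VC [6]
  [6] addr=0x30 blk=6 s=0: VC-HIT | VC [8]
  [7] addr=0x42 blk=8 s=0: VC-HIT | VC [6]
  [8] addr=0x31 blk=6 s=0: VC-HIT | VC [8]
  [9] addr=0x41 blk=8 s=0: VC-HIT | VC [6]
  [10] addr=0x44 blk=8 s=0: L1-HIT | VC [6]
  [11] addr=0x43 blk=8 s=0: L1-HIT | VC [6]
  [12] addr=0x33 blk=6 s=0: VC-HIT | VC [8]

MISSES = 2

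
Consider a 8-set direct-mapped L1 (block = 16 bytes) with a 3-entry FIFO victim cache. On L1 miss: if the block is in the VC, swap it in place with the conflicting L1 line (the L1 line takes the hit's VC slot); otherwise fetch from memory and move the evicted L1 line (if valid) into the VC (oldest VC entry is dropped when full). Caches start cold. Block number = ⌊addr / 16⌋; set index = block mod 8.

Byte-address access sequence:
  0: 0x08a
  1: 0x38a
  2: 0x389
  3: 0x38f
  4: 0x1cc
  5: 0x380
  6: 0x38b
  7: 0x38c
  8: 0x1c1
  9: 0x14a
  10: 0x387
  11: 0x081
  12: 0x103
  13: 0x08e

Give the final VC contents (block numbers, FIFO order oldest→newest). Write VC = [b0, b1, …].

0: 0x8a (blk 8, set 0) → MISS  vc=[]
1: 0x38a (blk 56, set 0) → MISS  vc=[8]
2: 0x389 (blk 56, set 0) → L1-HIT  vc=[8]
3: 0x38f (blk 56, set 0) → L1-HIT  vc=[8]
4: 0x1cc (blk 28, set 4) → MISS  vc=[8]
5: 0x380 (blk 56, set 0) → L1-HIT  vc=[8]
6: 0x38b (blk 56, set 0) → L1-HIT  vc=[8]
7: 0x38c (blk 56, set 0) → L1-HIT  vc=[8]
8: 0x1c1 (blk 28, set 4) → L1-HIT  vc=[8]
9: 0x14a (blk 20, set 4) → MISS  vc=[8, 28]
10: 0x387 (blk 56, set 0) → L1-HIT  vc=[8, 28]
11: 0x81 (blk 8, set 0) → VC-HIT  vc=[56, 28]
12: 0x103 (blk 16, set 0) → MISS  vc=[56, 28, 8]
13: 0x8e (blk 8, set 0) → VC-HIT  vc=[56, 28, 16]

VC = [56, 28, 16]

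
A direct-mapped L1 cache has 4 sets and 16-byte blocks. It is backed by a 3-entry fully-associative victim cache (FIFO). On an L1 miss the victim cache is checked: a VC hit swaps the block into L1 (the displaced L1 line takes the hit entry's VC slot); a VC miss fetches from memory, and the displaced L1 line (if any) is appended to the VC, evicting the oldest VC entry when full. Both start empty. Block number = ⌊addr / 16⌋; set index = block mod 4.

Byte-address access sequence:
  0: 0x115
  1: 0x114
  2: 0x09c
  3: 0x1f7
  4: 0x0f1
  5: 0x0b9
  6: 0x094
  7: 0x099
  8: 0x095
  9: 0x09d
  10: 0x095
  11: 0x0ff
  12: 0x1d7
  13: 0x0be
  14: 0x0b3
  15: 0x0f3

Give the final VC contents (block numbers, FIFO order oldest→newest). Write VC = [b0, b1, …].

VC = [31, 11, 9]

  [0] addr=0x115 blk=17 s=1: MISS | VC []
  [1] addr=0x114 blk=17 s=1: L1-HIT | VC []
  [2] addr=0x9c blk=9 s=1: MISS | VC [17]
  [3] addr=0x1f7 blk=31 s=3: MISS | VC [17]
  [4] addr=0xf1 blk=15 s=3: MISS | VC [17, 31]
  [5] addr=0xb9 blk=11 s=3: MISS | VC [17, 31, 15]
  [6] addr=0x94 blk=9 s=1: L1-HIT | VC [17, 31, 15]
  [7] addr=0x99 blk=9 s=1: L1-HIT | VC [17, 31, 15]
  [8] addr=0x95 blk=9 s=1: L1-HIT | VC [17, 31, 15]
  [9] addr=0x9d blk=9 s=1: L1-HIT | VC [17, 31, 15]
  [10] addr=0x95 blk=9 s=1: L1-HIT | VC [17, 31, 15]
  [11] addr=0xff blk=15 s=3: VC-HIT | VC [17, 31, 11]
  [12] addr=0x1d7 blk=29 s=1: MISS | VC [31, 11, 9]
  [13] addr=0xbe blk=11 s=3: VC-HIT | VC [31, 15, 9]
  [14] addr=0xb3 blk=11 s=3: L1-HIT | VC [31, 15, 9]
  [15] addr=0xf3 blk=15 s=3: VC-HIT | VC [31, 11, 9]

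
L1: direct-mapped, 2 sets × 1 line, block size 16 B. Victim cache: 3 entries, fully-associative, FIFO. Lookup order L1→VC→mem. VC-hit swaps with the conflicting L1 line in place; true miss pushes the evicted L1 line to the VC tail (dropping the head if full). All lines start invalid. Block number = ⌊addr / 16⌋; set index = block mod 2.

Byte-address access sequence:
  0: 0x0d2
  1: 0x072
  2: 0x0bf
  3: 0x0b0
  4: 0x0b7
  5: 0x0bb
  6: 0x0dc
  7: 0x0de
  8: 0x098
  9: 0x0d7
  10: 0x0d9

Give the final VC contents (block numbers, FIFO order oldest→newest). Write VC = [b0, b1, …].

VC = [11, 7, 9]

#0 0xd2→b13/s1 MISS; vc=[]
#1 0x72→b7/s1 MISS; vc=[13]
#2 0xbf→b11/s1 MISS; vc=[13,7]
#3 0xb0→b11/s1 L1-HIT; vc=[13,7]
#4 0xb7→b11/s1 L1-HIT; vc=[13,7]
#5 0xbb→b11/s1 L1-HIT; vc=[13,7]
#6 0xdc→b13/s1 VC-HIT; vc=[11,7]
#7 0xde→b13/s1 L1-HIT; vc=[11,7]
#8 0x98→b9/s1 MISS; vc=[11,7,13]
#9 0xd7→b13/s1 VC-HIT; vc=[11,7,9]
#10 0xd9→b13/s1 L1-HIT; vc=[11,7,9]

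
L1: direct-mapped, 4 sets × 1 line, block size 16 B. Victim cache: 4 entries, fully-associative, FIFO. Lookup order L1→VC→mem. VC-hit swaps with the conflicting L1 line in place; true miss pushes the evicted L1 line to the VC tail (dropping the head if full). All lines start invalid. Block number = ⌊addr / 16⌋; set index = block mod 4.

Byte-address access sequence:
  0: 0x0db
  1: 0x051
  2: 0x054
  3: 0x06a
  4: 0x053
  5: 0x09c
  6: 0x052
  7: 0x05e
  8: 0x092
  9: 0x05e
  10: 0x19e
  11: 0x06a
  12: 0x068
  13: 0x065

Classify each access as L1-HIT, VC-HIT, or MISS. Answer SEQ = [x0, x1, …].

#0 0xdb→b13/s1 MISS; vc=[]
#1 0x51→b5/s1 MISS; vc=[13]
#2 0x54→b5/s1 L1-HIT; vc=[13]
#3 0x6a→b6/s2 MISS; vc=[13]
#4 0x53→b5/s1 L1-HIT; vc=[13]
#5 0x9c→b9/s1 MISS; vc=[13,5]
#6 0x52→b5/s1 VC-HIT; vc=[13,9]
#7 0x5e→b5/s1 L1-HIT; vc=[13,9]
#8 0x92→b9/s1 VC-HIT; vc=[13,5]
#9 0x5e→b5/s1 VC-HIT; vc=[13,9]
#10 0x19e→b25/s1 MISS; vc=[13,9,5]
#11 0x6a→b6/s2 L1-HIT; vc=[13,9,5]
#12 0x68→b6/s2 L1-HIT; vc=[13,9,5]
#13 0x65→b6/s2 L1-HIT; vc=[13,9,5]

SEQ = [MISS, MISS, L1-HIT, MISS, L1-HIT, MISS, VC-HIT, L1-HIT, VC-HIT, VC-HIT, MISS, L1-HIT, L1-HIT, L1-HIT]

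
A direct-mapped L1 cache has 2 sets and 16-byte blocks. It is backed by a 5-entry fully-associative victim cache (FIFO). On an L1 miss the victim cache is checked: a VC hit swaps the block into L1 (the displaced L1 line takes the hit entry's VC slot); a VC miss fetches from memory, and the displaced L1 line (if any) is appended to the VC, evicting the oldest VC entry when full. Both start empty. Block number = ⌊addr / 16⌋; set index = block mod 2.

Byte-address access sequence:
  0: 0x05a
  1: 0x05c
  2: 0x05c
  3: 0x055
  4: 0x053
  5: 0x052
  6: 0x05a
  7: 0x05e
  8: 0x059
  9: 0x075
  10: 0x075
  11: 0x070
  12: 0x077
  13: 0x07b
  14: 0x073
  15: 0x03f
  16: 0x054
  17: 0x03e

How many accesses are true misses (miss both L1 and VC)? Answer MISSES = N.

  [0] addr=0x5a blk=5 s=1: MISS | VC []
  [1] addr=0x5c blk=5 s=1: L1-HIT | VC []
  [2] addr=0x5c blk=5 s=1: L1-HIT | VC []
  [3] addr=0x55 blk=5 s=1: L1-HIT | VC []
  [4] addr=0x53 blk=5 s=1: L1-HIT | VC []
  [5] addr=0x52 blk=5 s=1: L1-HIT | VC []
  [6] addr=0x5a blk=5 s=1: L1-HIT | VC []
  [7] addr=0x5e blk=5 s=1: L1-HIT | VC []
  [8] addr=0x59 blk=5 s=1: L1-HIT | VC []
  [9] addr=0x75 blk=7 s=1: MISS | VC [5]
  [10] addr=0x75 blk=7 s=1: L1-HIT | VC [5]
  [11] addr=0x70 blk=7 s=1: L1-HIT | VC [5]
  [12] addr=0x77 blk=7 s=1: L1-HIT | VC [5]
  [13] addr=0x7b blk=7 s=1: L1-HIT | VC [5]
  [14] addr=0x73 blk=7 s=1: L1-HIT | VC [5]
  [15] addr=0x3f blk=3 s=1: MISS | VC [5, 7]
  [16] addr=0x54 blk=5 s=1: VC-HIT | VC [3, 7]
  [17] addr=0x3e blk=3 s=1: VC-HIT | VC [5, 7]

MISSES = 3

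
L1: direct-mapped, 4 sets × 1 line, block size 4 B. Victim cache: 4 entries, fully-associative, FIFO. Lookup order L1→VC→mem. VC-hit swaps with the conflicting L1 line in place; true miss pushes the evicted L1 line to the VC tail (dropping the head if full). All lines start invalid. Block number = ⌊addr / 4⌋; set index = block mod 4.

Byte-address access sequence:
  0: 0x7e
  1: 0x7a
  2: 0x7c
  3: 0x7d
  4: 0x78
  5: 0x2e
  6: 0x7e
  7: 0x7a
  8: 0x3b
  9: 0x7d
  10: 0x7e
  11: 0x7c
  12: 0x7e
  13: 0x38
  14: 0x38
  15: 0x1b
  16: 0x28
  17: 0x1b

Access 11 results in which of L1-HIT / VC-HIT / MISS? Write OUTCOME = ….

OUTCOME = L1-HIT

  [0] addr=0x7e blk=31 s=3: MISS | VC []
  [1] addr=0x7a blk=30 s=2: MISS | VC []
  [2] addr=0x7c blk=31 s=3: L1-HIT | VC []
  [3] addr=0x7d blk=31 s=3: L1-HIT | VC []
  [4] addr=0x78 blk=30 s=2: L1-HIT | VC []
  [5] addr=0x2e blk=11 s=3: MISS | VC [31]
  [6] addr=0x7e blk=31 s=3: VC-HIT | VC [11]
  [7] addr=0x7a blk=30 s=2: L1-HIT | VC [11]
  [8] addr=0x3b blk=14 s=2: MISS | VC [11, 30]
  [9] addr=0x7d blk=31 s=3: L1-HIT | VC [11, 30]
  [10] addr=0x7e blk=31 s=3: L1-HIT | VC [11, 30]
  [11] addr=0x7c blk=31 s=3: L1-HIT | VC [11, 30]
  [12] addr=0x7e blk=31 s=3: L1-HIT | VC [11, 30]
  [13] addr=0x38 blk=14 s=2: L1-HIT | VC [11, 30]
  [14] addr=0x38 blk=14 s=2: L1-HIT | VC [11, 30]
  [15] addr=0x1b blk=6 s=2: MISS | VC [11, 30, 14]
  [16] addr=0x28 blk=10 s=2: MISS | VC [11, 30, 14, 6]
  [17] addr=0x1b blk=6 s=2: VC-HIT | VC [11, 30, 14, 10]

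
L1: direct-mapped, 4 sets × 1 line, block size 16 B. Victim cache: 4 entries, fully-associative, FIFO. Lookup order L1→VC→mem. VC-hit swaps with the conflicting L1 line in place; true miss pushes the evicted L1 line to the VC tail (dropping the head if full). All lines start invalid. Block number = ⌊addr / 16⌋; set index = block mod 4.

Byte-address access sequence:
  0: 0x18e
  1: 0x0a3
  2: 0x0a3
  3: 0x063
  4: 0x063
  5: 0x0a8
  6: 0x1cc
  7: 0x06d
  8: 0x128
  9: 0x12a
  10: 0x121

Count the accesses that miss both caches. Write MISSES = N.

MISSES = 5

  [0] addr=0x18e blk=24 s=0: MISS | VC []
  [1] addr=0xa3 blk=10 s=2: MISS | VC []
  [2] addr=0xa3 blk=10 s=2: L1-HIT | VC []
  [3] addr=0x63 blk=6 s=2: MISS | VC [10]
  [4] addr=0x63 blk=6 s=2: L1-HIT | VC [10]
  [5] addr=0xa8 blk=10 s=2: VC-HIT | VC [6]
  [6] addr=0x1cc blk=28 s=0: MISS | VC [6, 24]
  [7] addr=0x6d blk=6 s=2: VC-HIT | VC [10, 24]
  [8] addr=0x128 blk=18 s=2: MISS | VC [10, 24, 6]
  [9] addr=0x12a blk=18 s=2: L1-HIT | VC [10, 24, 6]
  [10] addr=0x121 blk=18 s=2: L1-HIT | VC [10, 24, 6]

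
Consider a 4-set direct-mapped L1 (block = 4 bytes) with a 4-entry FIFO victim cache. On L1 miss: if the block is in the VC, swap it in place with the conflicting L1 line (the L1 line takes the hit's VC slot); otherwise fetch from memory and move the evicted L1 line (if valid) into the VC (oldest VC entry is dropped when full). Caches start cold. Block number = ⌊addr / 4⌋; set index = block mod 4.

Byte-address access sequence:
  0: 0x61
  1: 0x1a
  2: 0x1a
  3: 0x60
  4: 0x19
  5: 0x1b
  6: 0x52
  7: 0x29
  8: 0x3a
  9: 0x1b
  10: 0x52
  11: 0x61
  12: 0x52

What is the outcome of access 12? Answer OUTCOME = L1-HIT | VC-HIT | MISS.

  [0] addr=0x61 blk=24 s=0: MISS | VC []
  [1] addr=0x1a blk=6 s=2: MISS | VC []
  [2] addr=0x1a blk=6 s=2: L1-HIT | VC []
  [3] addr=0x60 blk=24 s=0: L1-HIT | VC []
  [4] addr=0x19 blk=6 s=2: L1-HIT | VC []
  [5] addr=0x1b blk=6 s=2: L1-HIT | VC []
  [6] addr=0x52 blk=20 s=0: MISS | VC [24]
  [7] addr=0x29 blk=10 s=2: MISS | VC [24, 6]
  [8] addr=0x3a blk=14 s=2: MISS | VC [24, 6, 10]
  [9] addr=0x1b blk=6 s=2: VC-HIT | VC [24, 14, 10]
  [10] addr=0x52 blk=20 s=0: L1-HIT | VC [24, 14, 10]
  [11] addr=0x61 blk=24 s=0: VC-HIT | VC [20, 14, 10]
  [12] addr=0x52 blk=20 s=0: VC-HIT | VC [24, 14, 10]

OUTCOME = VC-HIT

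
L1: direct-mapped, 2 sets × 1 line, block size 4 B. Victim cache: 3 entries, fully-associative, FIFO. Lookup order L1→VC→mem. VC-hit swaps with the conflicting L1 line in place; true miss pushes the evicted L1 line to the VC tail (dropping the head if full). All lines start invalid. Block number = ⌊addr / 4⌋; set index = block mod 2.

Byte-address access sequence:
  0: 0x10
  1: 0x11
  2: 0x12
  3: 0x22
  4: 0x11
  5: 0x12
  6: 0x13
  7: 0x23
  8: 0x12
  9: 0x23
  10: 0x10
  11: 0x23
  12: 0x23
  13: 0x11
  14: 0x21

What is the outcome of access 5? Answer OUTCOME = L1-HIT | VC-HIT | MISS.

OUTCOME = L1-HIT

  [0] addr=0x10 blk=4 s=0: MISS | VC []
  [1] addr=0x11 blk=4 s=0: L1-HIT | VC []
  [2] addr=0x12 blk=4 s=0: L1-HIT | VC []
  [3] addr=0x22 blk=8 s=0: MISS | VC [4]
  [4] addr=0x11 blk=4 s=0: VC-HIT | VC [8]
  [5] addr=0x12 blk=4 s=0: L1-HIT | VC [8]
  [6] addr=0x13 blk=4 s=0: L1-HIT | VC [8]
  [7] addr=0x23 blk=8 s=0: VC-HIT | VC [4]
  [8] addr=0x12 blk=4 s=0: VC-HIT | VC [8]
  [9] addr=0x23 blk=8 s=0: VC-HIT | VC [4]
  [10] addr=0x10 blk=4 s=0: VC-HIT | VC [8]
  [11] addr=0x23 blk=8 s=0: VC-HIT | VC [4]
  [12] addr=0x23 blk=8 s=0: L1-HIT | VC [4]
  [13] addr=0x11 blk=4 s=0: VC-HIT | VC [8]
  [14] addr=0x21 blk=8 s=0: VC-HIT | VC [4]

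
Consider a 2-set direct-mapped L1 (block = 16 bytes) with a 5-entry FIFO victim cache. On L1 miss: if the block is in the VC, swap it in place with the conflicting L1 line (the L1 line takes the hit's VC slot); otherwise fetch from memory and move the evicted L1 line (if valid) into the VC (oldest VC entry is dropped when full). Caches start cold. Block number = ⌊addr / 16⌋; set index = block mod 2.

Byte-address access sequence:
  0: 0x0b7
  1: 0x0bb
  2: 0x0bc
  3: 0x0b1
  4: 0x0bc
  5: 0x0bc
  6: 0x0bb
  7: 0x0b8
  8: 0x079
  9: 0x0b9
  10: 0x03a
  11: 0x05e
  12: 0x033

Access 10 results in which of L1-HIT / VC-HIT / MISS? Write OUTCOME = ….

OUTCOME = MISS

#0 0xb7→b11/s1 MISS; vc=[]
#1 0xbb→b11/s1 L1-HIT; vc=[]
#2 0xbc→b11/s1 L1-HIT; vc=[]
#3 0xb1→b11/s1 L1-HIT; vc=[]
#4 0xbc→b11/s1 L1-HIT; vc=[]
#5 0xbc→b11/s1 L1-HIT; vc=[]
#6 0xbb→b11/s1 L1-HIT; vc=[]
#7 0xb8→b11/s1 L1-HIT; vc=[]
#8 0x79→b7/s1 MISS; vc=[11]
#9 0xb9→b11/s1 VC-HIT; vc=[7]
#10 0x3a→b3/s1 MISS; vc=[7,11]
#11 0x5e→b5/s1 MISS; vc=[7,11,3]
#12 0x33→b3/s1 VC-HIT; vc=[7,11,5]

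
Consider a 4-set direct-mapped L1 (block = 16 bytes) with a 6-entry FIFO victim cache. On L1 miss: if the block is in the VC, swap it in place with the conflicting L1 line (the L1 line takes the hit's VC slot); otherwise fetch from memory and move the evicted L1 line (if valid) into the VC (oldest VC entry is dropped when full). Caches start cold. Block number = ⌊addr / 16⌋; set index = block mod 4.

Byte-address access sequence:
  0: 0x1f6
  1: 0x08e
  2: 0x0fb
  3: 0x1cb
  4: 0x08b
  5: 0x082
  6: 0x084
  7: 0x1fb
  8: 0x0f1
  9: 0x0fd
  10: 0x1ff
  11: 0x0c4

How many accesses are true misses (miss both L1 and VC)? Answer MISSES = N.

#0 0x1f6→b31/s3 MISS; vc=[]
#1 0x8e→b8/s0 MISS; vc=[]
#2 0xfb→b15/s3 MISS; vc=[31]
#3 0x1cb→b28/s0 MISS; vc=[31,8]
#4 0x8b→b8/s0 VC-HIT; vc=[31,28]
#5 0x82→b8/s0 L1-HIT; vc=[31,28]
#6 0x84→b8/s0 L1-HIT; vc=[31,28]
#7 0x1fb→b31/s3 VC-HIT; vc=[15,28]
#8 0xf1→b15/s3 VC-HIT; vc=[31,28]
#9 0xfd→b15/s3 L1-HIT; vc=[31,28]
#10 0x1ff→b31/s3 VC-HIT; vc=[15,28]
#11 0xc4→b12/s0 MISS; vc=[15,28,8]

MISSES = 5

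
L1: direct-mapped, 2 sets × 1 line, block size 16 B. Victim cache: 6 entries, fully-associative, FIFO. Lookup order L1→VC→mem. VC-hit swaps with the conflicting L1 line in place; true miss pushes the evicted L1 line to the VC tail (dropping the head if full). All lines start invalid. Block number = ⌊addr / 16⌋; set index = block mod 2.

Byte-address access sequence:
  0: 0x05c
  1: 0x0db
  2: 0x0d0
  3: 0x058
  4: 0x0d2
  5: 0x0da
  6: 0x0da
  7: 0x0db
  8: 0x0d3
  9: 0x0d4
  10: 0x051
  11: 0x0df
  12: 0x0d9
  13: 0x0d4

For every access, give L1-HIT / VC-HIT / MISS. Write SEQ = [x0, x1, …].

SEQ = [MISS, MISS, L1-HIT, VC-HIT, VC-HIT, L1-HIT, L1-HIT, L1-HIT, L1-HIT, L1-HIT, VC-HIT, VC-HIT, L1-HIT, L1-HIT]

0: 0x5c (blk 5, set 1) → MISS  vc=[]
1: 0xdb (blk 13, set 1) → MISS  vc=[5]
2: 0xd0 (blk 13, set 1) → L1-HIT  vc=[5]
3: 0x58 (blk 5, set 1) → VC-HIT  vc=[13]
4: 0xd2 (blk 13, set 1) → VC-HIT  vc=[5]
5: 0xda (blk 13, set 1) → L1-HIT  vc=[5]
6: 0xda (blk 13, set 1) → L1-HIT  vc=[5]
7: 0xdb (blk 13, set 1) → L1-HIT  vc=[5]
8: 0xd3 (blk 13, set 1) → L1-HIT  vc=[5]
9: 0xd4 (blk 13, set 1) → L1-HIT  vc=[5]
10: 0x51 (blk 5, set 1) → VC-HIT  vc=[13]
11: 0xdf (blk 13, set 1) → VC-HIT  vc=[5]
12: 0xd9 (blk 13, set 1) → L1-HIT  vc=[5]
13: 0xd4 (blk 13, set 1) → L1-HIT  vc=[5]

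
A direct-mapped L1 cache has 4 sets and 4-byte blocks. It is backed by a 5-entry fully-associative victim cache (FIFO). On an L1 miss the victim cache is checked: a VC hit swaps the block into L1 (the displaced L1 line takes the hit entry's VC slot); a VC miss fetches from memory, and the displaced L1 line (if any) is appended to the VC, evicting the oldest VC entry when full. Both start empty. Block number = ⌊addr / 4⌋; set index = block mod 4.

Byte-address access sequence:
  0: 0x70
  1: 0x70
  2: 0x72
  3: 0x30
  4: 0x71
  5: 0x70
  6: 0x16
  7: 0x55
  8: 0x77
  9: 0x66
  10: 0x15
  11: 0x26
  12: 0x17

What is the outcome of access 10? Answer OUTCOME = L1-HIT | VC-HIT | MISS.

0: 0x70 (blk 28, set 0) → MISS  vc=[]
1: 0x70 (blk 28, set 0) → L1-HIT  vc=[]
2: 0x72 (blk 28, set 0) → L1-HIT  vc=[]
3: 0x30 (blk 12, set 0) → MISS  vc=[28]
4: 0x71 (blk 28, set 0) → VC-HIT  vc=[12]
5: 0x70 (blk 28, set 0) → L1-HIT  vc=[12]
6: 0x16 (blk 5, set 1) → MISS  vc=[12]
7: 0x55 (blk 21, set 1) → MISS  vc=[12, 5]
8: 0x77 (blk 29, set 1) → MISS  vc=[12, 5, 21]
9: 0x66 (blk 25, set 1) → MISS  vc=[12, 5, 21, 29]
10: 0x15 (blk 5, set 1) → VC-HIT  vc=[12, 25, 21, 29]
11: 0x26 (blk 9, set 1) → MISS  vc=[12, 25, 21, 29, 5]
12: 0x17 (blk 5, set 1) → VC-HIT  vc=[12, 25, 21, 29, 9]

OUTCOME = VC-HIT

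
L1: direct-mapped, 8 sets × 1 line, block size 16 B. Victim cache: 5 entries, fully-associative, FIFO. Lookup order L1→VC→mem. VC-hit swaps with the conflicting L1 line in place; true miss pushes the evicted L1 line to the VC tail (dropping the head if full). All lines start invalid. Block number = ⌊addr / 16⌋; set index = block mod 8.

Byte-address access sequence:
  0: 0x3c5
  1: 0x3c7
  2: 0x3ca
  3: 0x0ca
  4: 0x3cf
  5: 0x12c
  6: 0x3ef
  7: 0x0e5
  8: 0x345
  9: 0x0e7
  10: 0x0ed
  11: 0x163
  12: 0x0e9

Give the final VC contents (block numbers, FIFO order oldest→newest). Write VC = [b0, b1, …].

0: 0x3c5 (blk 60, set 4) → MISS  vc=[]
1: 0x3c7 (blk 60, set 4) → L1-HIT  vc=[]
2: 0x3ca (blk 60, set 4) → L1-HIT  vc=[]
3: 0xca (blk 12, set 4) → MISS  vc=[60]
4: 0x3cf (blk 60, set 4) → VC-HIT  vc=[12]
5: 0x12c (blk 18, set 2) → MISS  vc=[12]
6: 0x3ef (blk 62, set 6) → MISS  vc=[12]
7: 0xe5 (blk 14, set 6) → MISS  vc=[12, 62]
8: 0x345 (blk 52, set 4) → MISS  vc=[12, 62, 60]
9: 0xe7 (blk 14, set 6) → L1-HIT  vc=[12, 62, 60]
10: 0xed (blk 14, set 6) → L1-HIT  vc=[12, 62, 60]
11: 0x163 (blk 22, set 6) → MISS  vc=[12, 62, 60, 14]
12: 0xe9 (blk 14, set 6) → VC-HIT  vc=[12, 62, 60, 22]

VC = [12, 62, 60, 22]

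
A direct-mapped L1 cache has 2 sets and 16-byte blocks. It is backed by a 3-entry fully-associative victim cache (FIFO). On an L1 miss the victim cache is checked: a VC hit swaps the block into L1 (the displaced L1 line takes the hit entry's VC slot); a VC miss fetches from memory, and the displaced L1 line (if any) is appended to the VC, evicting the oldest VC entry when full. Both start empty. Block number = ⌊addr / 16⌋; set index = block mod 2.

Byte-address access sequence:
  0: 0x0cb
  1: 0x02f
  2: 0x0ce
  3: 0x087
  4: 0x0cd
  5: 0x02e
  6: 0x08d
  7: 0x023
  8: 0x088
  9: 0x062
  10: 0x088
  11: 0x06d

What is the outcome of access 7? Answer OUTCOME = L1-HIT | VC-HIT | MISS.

#0 0xcb→b12/s0 MISS; vc=[]
#1 0x2f→b2/s0 MISS; vc=[12]
#2 0xce→b12/s0 VC-HIT; vc=[2]
#3 0x87→b8/s0 MISS; vc=[2,12]
#4 0xcd→b12/s0 VC-HIT; vc=[2,8]
#5 0x2e→b2/s0 VC-HIT; vc=[12,8]
#6 0x8d→b8/s0 VC-HIT; vc=[12,2]
#7 0x23→b2/s0 VC-HIT; vc=[12,8]
#8 0x88→b8/s0 VC-HIT; vc=[12,2]
#9 0x62→b6/s0 MISS; vc=[12,2,8]
#10 0x88→b8/s0 VC-HIT; vc=[12,2,6]
#11 0x6d→b6/s0 VC-HIT; vc=[12,2,8]

OUTCOME = VC-HIT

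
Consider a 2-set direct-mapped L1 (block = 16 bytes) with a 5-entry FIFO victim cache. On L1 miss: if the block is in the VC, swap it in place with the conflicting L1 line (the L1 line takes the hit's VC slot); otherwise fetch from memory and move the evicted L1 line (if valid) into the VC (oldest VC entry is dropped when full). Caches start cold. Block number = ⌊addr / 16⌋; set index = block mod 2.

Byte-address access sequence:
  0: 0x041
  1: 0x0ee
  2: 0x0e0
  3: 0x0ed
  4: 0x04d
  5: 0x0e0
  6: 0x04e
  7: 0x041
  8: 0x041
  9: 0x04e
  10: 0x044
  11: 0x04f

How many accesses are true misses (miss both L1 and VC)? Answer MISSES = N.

MISSES = 2

  [0] addr=0x41 blk=4 s=0: MISS | VC []
  [1] addr=0xee blk=14 s=0: MISS | VC [4]
  [2] addr=0xe0 blk=14 s=0: L1-HIT | VC [4]
  [3] addr=0xed blk=14 s=0: L1-HIT | VC [4]
  [4] addr=0x4d blk=4 s=0: VC-HIT | VC [14]
  [5] addr=0xe0 blk=14 s=0: VC-HIT | VC [4]
  [6] addr=0x4e blk=4 s=0: VC-HIT | VC [14]
  [7] addr=0x41 blk=4 s=0: L1-HIT | VC [14]
  [8] addr=0x41 blk=4 s=0: L1-HIT | VC [14]
  [9] addr=0x4e blk=4 s=0: L1-HIT | VC [14]
  [10] addr=0x44 blk=4 s=0: L1-HIT | VC [14]
  [11] addr=0x4f blk=4 s=0: L1-HIT | VC [14]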